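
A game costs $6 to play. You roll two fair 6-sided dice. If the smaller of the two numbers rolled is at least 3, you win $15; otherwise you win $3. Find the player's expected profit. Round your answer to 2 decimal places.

$2.33

E[payout] = (5/9)·3 + (4/9)·15 = 25/3
Expected profit = 25/3 − 6 = 7/3 ≈ $2.33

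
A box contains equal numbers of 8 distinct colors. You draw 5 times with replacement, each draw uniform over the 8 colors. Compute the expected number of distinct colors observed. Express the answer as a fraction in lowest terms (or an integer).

15961/4096

Let Xⱼ=1 if type j appears at least once. P(Xⱼ=1) = 1 − ((8−1)/8)^5 = 15961/32768.
E[#distinct] = 8·15961/32768 = 15961/4096.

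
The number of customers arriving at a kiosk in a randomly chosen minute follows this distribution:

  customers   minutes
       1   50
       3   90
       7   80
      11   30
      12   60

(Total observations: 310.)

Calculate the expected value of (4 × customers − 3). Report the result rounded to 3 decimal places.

Total = 310, so P(customers=1) = 50/310, etc.
E[4x-3] = (5/31)·1 + (9/31)·9 + (8/31)·25 + (3/31)·41 + (6/31)·45
     = 679/31 ≈ 21.903

21.903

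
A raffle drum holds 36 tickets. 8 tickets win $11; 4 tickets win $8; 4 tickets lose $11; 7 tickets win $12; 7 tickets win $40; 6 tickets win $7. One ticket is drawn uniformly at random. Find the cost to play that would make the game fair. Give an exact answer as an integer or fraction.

241/18 dollars

E[payout] = (8/36)·11 + (4/36)·8 + (4/36)·(-11) + (7/36)·12 + (7/36)·40 + (6/36)·7 = 241/18
Fair fee = E[payout] = 241/18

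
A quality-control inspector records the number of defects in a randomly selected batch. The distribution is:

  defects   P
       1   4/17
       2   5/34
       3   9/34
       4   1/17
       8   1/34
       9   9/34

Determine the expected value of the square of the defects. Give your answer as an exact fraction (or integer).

E[X²] = (4/17)·1 + (5/34)·4 + (9/34)·9 + (1/17)·16 + (1/34)·64 + (9/34)·81
     = 467/17

467/17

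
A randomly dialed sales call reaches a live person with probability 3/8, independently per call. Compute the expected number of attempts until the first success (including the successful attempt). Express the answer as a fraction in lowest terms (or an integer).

8/3

For a geometric distribution, E[trials] = 1/p = 1/(3/8) = 8/3.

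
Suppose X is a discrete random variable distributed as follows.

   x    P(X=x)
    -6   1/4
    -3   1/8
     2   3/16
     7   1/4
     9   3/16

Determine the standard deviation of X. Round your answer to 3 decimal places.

5.879

E[X] = 31/16, E[X²] = 613/16
Var(X) = E[X²] − (E[X])² = 613/16 − 961/256 = 8847/256
SD(X) = √(8847/256) ≈ 5.879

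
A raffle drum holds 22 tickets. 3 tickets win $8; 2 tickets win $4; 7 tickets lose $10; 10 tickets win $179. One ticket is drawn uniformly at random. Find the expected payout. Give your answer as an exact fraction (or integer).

876/11 dollars

E[payout] = (3/22)·8 + (2/22)·4 + (7/22)·(-10) + (10/22)·179 = 876/11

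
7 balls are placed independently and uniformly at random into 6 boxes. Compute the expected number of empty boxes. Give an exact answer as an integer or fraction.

Let Xⱼ=1 if box j is empty. P(Xⱼ=1) = ((6-1)/6)^7 = 78125/279936.
By linearity, E[#empty] = 6·78125/279936 = 78125/46656.

78125/46656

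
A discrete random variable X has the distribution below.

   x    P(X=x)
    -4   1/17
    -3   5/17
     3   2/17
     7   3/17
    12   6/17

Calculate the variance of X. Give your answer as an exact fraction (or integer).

E[X] = (1/17)·(-4) + (5/17)·(-3) + (2/17)·3 + (3/17)·7 + (6/17)·12 = 80/17
E[X²] = (1/17)·16 + (5/17)·9 + (2/17)·9 + (3/17)·49 + (6/17)·144 = 1090/17
Var(X) = 1090/17 − (80/17)² = 12130/289

12130/289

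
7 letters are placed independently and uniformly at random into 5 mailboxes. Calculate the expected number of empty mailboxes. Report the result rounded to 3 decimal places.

Let Xⱼ=1 if mailbox j is empty. P(Xⱼ=1) = ((5-1)/5)^7 = 16384/78125.
By linearity, E[#empty] = 5·16384/78125 = 16384/15625.
≈ 1.049

1.049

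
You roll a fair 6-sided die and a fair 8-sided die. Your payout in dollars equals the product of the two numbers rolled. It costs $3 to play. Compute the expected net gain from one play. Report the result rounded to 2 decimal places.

$12.75

Distribution of the product of the two numbers rolled: 1 w.p. 1/48, 2 w.p. 1/24, 3 w.p. 1/24, 4 w.p. 1/16, 5 w.p. 1/24, 6 w.p. 1/12, …
E[payout] = (1/48)·1 + (1/24)·2 + (1/24)·3 + (1/16)·4 + (1/24)·5 + (1/12)·6 + (1/48)·7 + (1/16)·8 + (1/48)·9 + (1/24)·10 + (1/12)·12 + (1/48)·14 + (1/24)·15 + (1/24)·16 + (1/24)·18 + (1/24)·20 + (1/48)·21 + (1/16)·24 + (1/48)·25 + (1/48)·28 + (1/24)·30 + (1/48)·32 + (1/48)·35 + (1/48)·36 + (1/48)·40 + (1/48)·42 + (1/48)·48 = 63/4
Expected profit = 63/4 − 3 = 51/4 ≈ $12.75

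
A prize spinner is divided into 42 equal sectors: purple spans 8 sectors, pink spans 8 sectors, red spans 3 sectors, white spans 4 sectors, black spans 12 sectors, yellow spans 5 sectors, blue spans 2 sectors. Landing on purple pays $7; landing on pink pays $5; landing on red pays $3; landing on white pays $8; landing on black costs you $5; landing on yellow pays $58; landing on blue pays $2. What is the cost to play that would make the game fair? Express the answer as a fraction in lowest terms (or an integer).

E[payout] = (8/42)·7 + (8/42)·5 + (3/42)·3 + (4/42)·8 + (12/42)·(-5) + (5/42)·58 + (2/42)·2 = 53/6
Fair fee = E[payout] = 53/6

53/6 dollars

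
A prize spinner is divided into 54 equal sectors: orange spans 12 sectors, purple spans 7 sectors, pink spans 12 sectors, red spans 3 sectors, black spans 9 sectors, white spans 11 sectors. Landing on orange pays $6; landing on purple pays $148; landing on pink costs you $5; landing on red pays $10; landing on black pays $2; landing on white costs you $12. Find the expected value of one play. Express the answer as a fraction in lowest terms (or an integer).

E[payout] = (12/54)·6 + (7/54)·148 + (12/54)·(-5) + (3/54)·10 + (9/54)·2 + (11/54)·(-12) = 482/27

482/27 dollars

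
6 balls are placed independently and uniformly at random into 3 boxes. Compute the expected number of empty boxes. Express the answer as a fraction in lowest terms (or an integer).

64/243

Let Xⱼ=1 if box j is empty. P(Xⱼ=1) = ((3-1)/3)^6 = 64/729.
By linearity, E[#empty] = 3·64/729 = 64/243.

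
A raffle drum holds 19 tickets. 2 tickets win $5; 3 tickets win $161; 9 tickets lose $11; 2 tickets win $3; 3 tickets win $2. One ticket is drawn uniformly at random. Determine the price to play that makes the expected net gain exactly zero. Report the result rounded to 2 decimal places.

$21.37

E[payout] = (2/19)·5 + (3/19)·161 + (9/19)·(-11) + (2/19)·3 + (3/19)·2 = 406/19
Fair fee = E[payout] = 406/19 ≈ $21.37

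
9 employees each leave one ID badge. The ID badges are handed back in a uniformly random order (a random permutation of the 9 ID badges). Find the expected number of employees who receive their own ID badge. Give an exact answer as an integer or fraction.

1

Let Xᵢ = 1 if person i gets their own ID badge. For each i, P(Xᵢ=1) = 1/9.
By linearity of expectation, E[X₁+…+X_9] = 9·(1/9) = 1.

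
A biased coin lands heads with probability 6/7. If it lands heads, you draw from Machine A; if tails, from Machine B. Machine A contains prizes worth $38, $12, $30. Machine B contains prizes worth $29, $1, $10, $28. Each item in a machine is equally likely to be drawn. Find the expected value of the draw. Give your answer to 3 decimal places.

E[X | Machine A] = (38 + 12 + 30)/3 = 80/3
E[X | Machine B] = (29 + 1 + 10 + 28)/4 = 17
E[X] = (6/7)·80/3 + (1/7)·17 = 177/7 ≈ 25.286

$25.286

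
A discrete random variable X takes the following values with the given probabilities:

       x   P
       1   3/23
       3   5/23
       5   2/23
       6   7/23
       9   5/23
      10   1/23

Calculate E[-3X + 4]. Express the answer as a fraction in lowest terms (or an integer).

E[-3x+4] = (3/23)·1 + (5/23)·(-5) + (2/23)·(-11) + (7/23)·(-14) + (5/23)·(-23) + (1/23)·(-26)
     = -283/23

-283/23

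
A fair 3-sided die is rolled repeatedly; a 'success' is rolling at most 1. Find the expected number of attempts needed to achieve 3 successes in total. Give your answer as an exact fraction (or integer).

By linearity (sum of 3 independent geometric waits), E[trials] = 3/p = 3/(1/3) = 9.

9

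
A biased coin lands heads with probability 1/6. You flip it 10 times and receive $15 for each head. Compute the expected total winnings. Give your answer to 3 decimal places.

$25.000

E[#heads] = 10·1/6 = 5/3 (linearity over flips).
E[winnings] = 15·5/3 = 25.
≈ 25.000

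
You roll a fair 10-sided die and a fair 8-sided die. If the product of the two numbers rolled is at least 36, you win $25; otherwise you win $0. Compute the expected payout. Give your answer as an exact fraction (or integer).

105/16 dollars

E[payout] = (59/80)·0 + (21/80)·25 = 105/16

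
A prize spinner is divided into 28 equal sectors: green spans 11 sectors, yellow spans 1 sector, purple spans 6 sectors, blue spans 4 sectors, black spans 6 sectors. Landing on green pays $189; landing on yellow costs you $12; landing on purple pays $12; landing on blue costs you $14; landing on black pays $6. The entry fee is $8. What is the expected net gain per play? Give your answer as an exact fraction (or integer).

E[payout] = (11/28)·189 + (1/28)·(-12) + (6/28)·12 + (4/28)·(-14) + (6/28)·6 = 2119/28
Expected profit = 2119/28 − 8 = 1895/28

1895/28 dollars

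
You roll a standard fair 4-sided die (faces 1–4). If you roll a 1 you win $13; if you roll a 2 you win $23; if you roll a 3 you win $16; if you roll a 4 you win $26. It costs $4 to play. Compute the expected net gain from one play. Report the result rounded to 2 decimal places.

$15.50

E[payout] = (1/4)·13 + (1/4)·16 + (1/4)·23 + (1/4)·26 = 39/2
Expected profit = 39/2 − 4 = 31/2 ≈ $15.50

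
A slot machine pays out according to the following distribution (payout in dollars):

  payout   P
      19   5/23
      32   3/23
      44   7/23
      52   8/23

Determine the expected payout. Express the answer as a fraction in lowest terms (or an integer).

E[X] = (5/23)·19 + (3/23)·32 + (7/23)·44 + (8/23)·52
     = 915/23

915/23 dollars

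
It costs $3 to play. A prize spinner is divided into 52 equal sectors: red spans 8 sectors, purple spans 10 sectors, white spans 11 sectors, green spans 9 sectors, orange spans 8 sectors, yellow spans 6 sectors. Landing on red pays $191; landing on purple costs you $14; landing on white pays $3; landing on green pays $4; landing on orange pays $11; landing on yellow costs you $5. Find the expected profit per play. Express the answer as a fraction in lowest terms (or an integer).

E[payout] = (8/52)·191 + (10/52)·(-14) + (11/52)·3 + (9/52)·4 + (8/52)·11 + (6/52)·(-5) = 1515/52
Expected profit = 1515/52 − 3 = 1359/52

1359/52 dollars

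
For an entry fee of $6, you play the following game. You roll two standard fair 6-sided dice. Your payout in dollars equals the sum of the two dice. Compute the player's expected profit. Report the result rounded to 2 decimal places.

$1.00

Distribution of the sum of the two dice: 2 w.p. 1/36, 3 w.p. 1/18, 4 w.p. 1/12, 5 w.p. 1/9, 6 w.p. 5/36, 7 w.p. 1/6, …
E[payout] = (1/36)·2 + (1/18)·3 + (1/12)·4 + (1/9)·5 + (5/36)·6 + (1/6)·7 + (5/36)·8 + (1/9)·9 + (1/12)·10 + (1/18)·11 + (1/36)·12 = 7
Expected profit = 7 − 6 = 1 ≈ $1.00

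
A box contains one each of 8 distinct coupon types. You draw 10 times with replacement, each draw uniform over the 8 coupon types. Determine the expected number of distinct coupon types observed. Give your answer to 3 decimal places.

5.895

Let Xⱼ=1 if type j appears at least once. P(Xⱼ=1) = 1 − ((8−1)/8)^10 = 791266575/1073741824.
E[#distinct] = 8·791266575/1073741824 = 791266575/134217728.
≈ 5.895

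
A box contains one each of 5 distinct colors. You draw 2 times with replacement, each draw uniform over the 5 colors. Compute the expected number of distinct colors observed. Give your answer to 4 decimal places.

Let Xⱼ=1 if type j appears at least once. P(Xⱼ=1) = 1 − ((5−1)/5)^2 = 9/25.
E[#distinct] = 5·9/25 = 9/5.
≈ 1.8000

1.8000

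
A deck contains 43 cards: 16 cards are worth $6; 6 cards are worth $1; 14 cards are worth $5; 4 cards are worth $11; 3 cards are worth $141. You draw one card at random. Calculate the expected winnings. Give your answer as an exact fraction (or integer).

639/43 dollars

E[payout] = (16/43)·6 + (6/43)·1 + (14/43)·5 + (4/43)·11 + (3/43)·141 = 639/43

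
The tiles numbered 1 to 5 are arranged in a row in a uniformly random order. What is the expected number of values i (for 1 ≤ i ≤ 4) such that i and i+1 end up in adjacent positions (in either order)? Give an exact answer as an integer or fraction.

8/5

For each i ∈ {1,…,4}, let Xᵢ = 1 if i and i+1 are adjacent. P(Xᵢ=1) = 2·(5−1)!/5! = 2/5.
By linearity, E[ΣXᵢ] = (4)·(2/5) = 8/5.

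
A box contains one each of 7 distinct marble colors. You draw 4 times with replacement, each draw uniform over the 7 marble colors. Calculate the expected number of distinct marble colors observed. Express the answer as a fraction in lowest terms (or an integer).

1105/343

Let Xⱼ=1 if type j appears at least once. P(Xⱼ=1) = 1 − ((7−1)/7)^4 = 1105/2401.
E[#distinct] = 7·1105/2401 = 1105/343.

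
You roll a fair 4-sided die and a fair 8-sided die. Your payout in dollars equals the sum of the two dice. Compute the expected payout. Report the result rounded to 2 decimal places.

$7.00

Distribution of the sum of the two dice: 2 w.p. 1/32, 3 w.p. 1/16, 4 w.p. 3/32, 5 w.p. 1/8, 6 w.p. 1/8, 7 w.p. 1/8, …
E[payout] = (1/32)·2 + (1/16)·3 + (3/32)·4 + (1/8)·5 + (1/8)·6 + (1/8)·7 + (1/8)·8 + (1/8)·9 + (3/32)·10 + (1/16)·11 + (1/32)·12 = 7
≈ $7.00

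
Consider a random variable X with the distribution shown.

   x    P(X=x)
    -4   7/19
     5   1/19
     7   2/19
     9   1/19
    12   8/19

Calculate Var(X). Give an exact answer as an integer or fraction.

18676/361

E[X] = (7/19)·(-4) + (1/19)·5 + (2/19)·7 + (1/19)·9 + (8/19)·12 = 96/19
E[X²] = (7/19)·16 + (1/19)·25 + (2/19)·49 + (1/19)·81 + (8/19)·144 = 1468/19
Var(X) = 1468/19 − (96/19)² = 18676/361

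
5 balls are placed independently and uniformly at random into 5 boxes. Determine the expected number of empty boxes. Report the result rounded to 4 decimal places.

Let Xⱼ=1 if box j is empty. P(Xⱼ=1) = ((5-1)/5)^5 = 1024/3125.
By linearity, E[#empty] = 5·1024/3125 = 1024/625.
≈ 1.6384

1.6384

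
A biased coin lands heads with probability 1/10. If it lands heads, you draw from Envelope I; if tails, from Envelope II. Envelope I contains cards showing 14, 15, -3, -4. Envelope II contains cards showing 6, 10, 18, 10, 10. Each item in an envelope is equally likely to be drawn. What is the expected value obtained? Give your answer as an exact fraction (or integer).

E[X | Envelope I] = (14 + 15 − 3 − 4)/4 = 11/2
E[X | Envelope II] = (6 + 10 + 18 + 10 + 10)/5 = 54/5
E[X] = (1/10)·11/2 + (9/10)·54/5 = 1027/100

1027/100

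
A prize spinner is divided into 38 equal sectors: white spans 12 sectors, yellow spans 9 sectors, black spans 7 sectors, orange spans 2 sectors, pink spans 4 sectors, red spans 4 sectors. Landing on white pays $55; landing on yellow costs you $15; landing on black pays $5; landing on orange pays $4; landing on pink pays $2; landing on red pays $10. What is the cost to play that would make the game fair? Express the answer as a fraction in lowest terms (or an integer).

308/19 dollars

E[payout] = (12/38)·55 + (9/38)·(-15) + (7/38)·5 + (2/38)·4 + (4/38)·2 + (4/38)·10 = 308/19
Fair fee = E[payout] = 308/19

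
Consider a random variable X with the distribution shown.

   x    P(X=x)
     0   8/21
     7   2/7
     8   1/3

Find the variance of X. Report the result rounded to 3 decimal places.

E[X] = (8/21)·0 + (2/7)·7 + (1/3)·8 = 14/3
E[X²] = (8/21)·0 + (2/7)·49 + (1/3)·64 = 106/3
Var(X) = 106/3 − (14/3)² = 122/9 ≈ 13.556

13.556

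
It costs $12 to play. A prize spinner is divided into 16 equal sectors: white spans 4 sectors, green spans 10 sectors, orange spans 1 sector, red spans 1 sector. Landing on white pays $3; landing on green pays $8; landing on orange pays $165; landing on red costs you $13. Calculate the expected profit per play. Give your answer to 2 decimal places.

E[payout] = (4/16)·3 + (10/16)·8 + (1/16)·165 + (1/16)·(-13) = 61/4
Expected profit = 61/4 − 12 = 13/4 ≈ $3.25

$3.25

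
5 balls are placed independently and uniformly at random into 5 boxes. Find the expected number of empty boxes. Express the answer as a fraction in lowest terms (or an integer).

1024/625

Let Xⱼ=1 if box j is empty. P(Xⱼ=1) = ((5-1)/5)^5 = 1024/3125.
By linearity, E[#empty] = 5·1024/3125 = 1024/625.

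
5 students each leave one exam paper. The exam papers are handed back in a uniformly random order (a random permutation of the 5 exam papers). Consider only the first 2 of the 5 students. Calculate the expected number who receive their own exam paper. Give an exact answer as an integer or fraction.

2/5

Let Xᵢ = 1 if person i gets their own exam paper. For each i, P(Xᵢ=1) = 1/5.
By linearity of expectation, E[X₁+…+X_2] = 2·(1/5) = 2/5.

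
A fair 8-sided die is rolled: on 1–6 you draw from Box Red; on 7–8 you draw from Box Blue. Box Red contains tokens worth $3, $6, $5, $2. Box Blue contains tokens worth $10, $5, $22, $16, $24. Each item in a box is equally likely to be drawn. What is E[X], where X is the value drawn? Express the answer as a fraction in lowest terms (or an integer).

137/20 dollars

E[X | Box Red] = (3 + 6 + 5 + 2)/4 = 4
E[X | Box Blue] = (10 + 5 + 22 + 16 + 24)/5 = 77/5
E[X] = (3/4)·4 + (1/4)·77/5 = 137/20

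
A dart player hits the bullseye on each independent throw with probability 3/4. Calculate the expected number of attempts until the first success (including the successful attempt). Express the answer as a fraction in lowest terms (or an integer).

For a geometric distribution, E[trials] = 1/p = 1/(3/4) = 4/3.

4/3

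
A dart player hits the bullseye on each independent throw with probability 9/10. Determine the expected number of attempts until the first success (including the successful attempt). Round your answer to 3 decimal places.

For a geometric distribution, E[trials] = 1/p = 1/(9/10) = 10/9.
≈ 1.111

1.111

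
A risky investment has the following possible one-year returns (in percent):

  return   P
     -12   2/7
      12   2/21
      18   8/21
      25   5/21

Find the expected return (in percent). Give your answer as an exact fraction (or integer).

E[X] = (2/7)·(-12) + (2/21)·12 + (8/21)·18 + (5/21)·25
     = 221/21

221/21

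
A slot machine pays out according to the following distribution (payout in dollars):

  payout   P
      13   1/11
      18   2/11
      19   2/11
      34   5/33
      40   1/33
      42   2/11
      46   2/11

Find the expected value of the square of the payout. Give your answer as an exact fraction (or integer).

1069

E[X²] = (1/11)·169 + (2/11)·324 + (2/11)·361 + (5/33)·1156 + (1/33)·1600 + (2/11)·1764 + (2/11)·2116
     = 1069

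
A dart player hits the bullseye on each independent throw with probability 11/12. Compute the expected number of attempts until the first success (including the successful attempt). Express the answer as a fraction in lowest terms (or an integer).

12/11

For a geometric distribution, E[trials] = 1/p = 1/(11/12) = 12/11.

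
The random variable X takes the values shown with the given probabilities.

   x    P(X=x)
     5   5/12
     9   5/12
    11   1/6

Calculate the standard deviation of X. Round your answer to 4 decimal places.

E[X] = 23/3, E[X²] = 193/3
Var(X) = E[X²] − (E[X])² = 193/3 − 529/9 = 50/9
SD(X) = √(50/9) ≈ 2.3570

2.3570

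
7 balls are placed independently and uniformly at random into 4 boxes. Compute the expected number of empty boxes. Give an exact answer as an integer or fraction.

Let Xⱼ=1 if box j is empty. P(Xⱼ=1) = ((4-1)/4)^7 = 2187/16384.
By linearity, E[#empty] = 4·2187/16384 = 2187/4096.

2187/4096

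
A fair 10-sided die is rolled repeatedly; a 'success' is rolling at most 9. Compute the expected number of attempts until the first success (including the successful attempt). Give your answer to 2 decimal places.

1.11

For a geometric distribution, E[trials] = 1/p = 1/(9/10) = 10/9.
≈ 1.11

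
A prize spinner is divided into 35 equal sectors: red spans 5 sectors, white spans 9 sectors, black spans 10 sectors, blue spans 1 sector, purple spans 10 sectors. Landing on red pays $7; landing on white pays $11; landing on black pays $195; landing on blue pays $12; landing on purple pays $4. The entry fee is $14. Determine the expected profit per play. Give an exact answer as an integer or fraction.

E[payout] = (5/35)·7 + (9/35)·11 + (10/35)·195 + (1/35)·12 + (10/35)·4 = 2136/35
Expected profit = 2136/35 − 14 = 1646/35

1646/35 dollars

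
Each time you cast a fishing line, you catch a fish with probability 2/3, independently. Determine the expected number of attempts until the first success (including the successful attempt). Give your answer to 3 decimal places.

1.500

For a geometric distribution, E[trials] = 1/p = 1/(2/3) = 3/2.
≈ 1.500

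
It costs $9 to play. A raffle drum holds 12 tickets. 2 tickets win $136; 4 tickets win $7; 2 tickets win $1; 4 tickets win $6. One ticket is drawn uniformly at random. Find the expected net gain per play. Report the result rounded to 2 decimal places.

$18.17

E[payout] = (2/12)·136 + (4/12)·7 + (2/12)·1 + (4/12)·6 = 163/6
Expected profit = 163/6 − 9 = 109/6 ≈ $18.17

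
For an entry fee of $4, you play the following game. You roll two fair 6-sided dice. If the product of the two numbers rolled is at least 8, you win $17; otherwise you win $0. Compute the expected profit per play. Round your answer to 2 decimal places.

E[payout] = (7/18)·0 + (11/18)·17 = 187/18
Expected profit = 187/18 − 4 = 115/18 ≈ $6.39

$6.39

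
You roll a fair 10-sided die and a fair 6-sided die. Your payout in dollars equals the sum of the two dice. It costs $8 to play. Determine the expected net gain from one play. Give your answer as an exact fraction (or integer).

Distribution of the sum of the two dice: 2 w.p. 1/60, 3 w.p. 1/30, 4 w.p. 1/20, 5 w.p. 1/15, 6 w.p. 1/12, 7 w.p. 1/10, …
E[payout] = (1/60)·2 + (1/30)·3 + (1/20)·4 + (1/15)·5 + (1/12)·6 + (1/10)·7 + (1/10)·8 + (1/10)·9 + (1/10)·10 + (1/10)·11 + (1/12)·12 + (1/15)·13 + (1/20)·14 + (1/30)·15 + (1/60)·16 = 9
Expected profit = 9 − 8 = 1

$1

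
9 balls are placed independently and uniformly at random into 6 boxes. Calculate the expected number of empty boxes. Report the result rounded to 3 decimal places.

1.163

Let Xⱼ=1 if box j is empty. P(Xⱼ=1) = ((6-1)/6)^9 = 1953125/10077696.
By linearity, E[#empty] = 6·1953125/10077696 = 1953125/1679616.
≈ 1.163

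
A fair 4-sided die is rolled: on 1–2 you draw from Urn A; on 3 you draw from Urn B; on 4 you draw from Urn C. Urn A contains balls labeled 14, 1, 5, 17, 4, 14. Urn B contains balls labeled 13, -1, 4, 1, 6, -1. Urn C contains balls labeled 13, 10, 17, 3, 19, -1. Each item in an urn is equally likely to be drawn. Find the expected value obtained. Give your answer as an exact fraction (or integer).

E[X | Urn A] = (14 + 1 + 5 + 17 + 4 + 14)/6 = 55/6
E[X | Urn B] = (13 − 1 + 4 + 1 + 6 − 1)/6 = 11/3
E[X | Urn C] = (13 + 10 + 17 + 3 + 19 − 1)/6 = 61/6
E[X] = (1/2)·55/6 + (1/4)·11/3 + (1/4)·61/6 = 193/24

193/24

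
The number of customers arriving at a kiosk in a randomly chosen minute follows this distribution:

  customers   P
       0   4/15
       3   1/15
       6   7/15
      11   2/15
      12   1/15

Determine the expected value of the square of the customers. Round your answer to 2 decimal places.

43.13

E[X²] = (4/15)·0 + (1/15)·9 + (7/15)·36 + (2/15)·121 + (1/15)·144
     = 647/15 ≈ 43.13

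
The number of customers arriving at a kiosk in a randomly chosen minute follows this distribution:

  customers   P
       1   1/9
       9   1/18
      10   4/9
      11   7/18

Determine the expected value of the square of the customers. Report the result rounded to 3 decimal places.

E[X²] = (1/9)·1 + (1/18)·81 + (4/9)·100 + (7/18)·121
     = 865/9 ≈ 96.111

96.111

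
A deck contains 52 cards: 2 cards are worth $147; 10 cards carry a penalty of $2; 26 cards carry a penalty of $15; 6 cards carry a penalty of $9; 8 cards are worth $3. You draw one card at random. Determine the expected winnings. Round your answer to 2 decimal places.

-$2.81

E[payout] = (2/52)·147 + (10/52)·(-2) + (26/52)·(-15) + (6/52)·(-9) + (8/52)·3 = -73/26
≈ -$2.81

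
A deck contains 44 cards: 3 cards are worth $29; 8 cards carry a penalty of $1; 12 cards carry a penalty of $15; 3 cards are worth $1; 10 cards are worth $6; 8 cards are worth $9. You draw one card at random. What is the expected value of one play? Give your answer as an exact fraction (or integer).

17/22 dollars

E[payout] = (3/44)·29 + (8/44)·(-1) + (12/44)·(-15) + (3/44)·1 + (10/44)·6 + (8/44)·9 = 17/22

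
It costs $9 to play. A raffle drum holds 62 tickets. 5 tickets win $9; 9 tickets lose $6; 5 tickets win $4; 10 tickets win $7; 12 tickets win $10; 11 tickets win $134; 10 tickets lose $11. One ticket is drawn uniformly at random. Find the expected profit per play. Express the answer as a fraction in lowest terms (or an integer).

E[payout] = (5/62)·9 + (9/62)·(-6) + (5/62)·4 + (10/62)·7 + (12/62)·10 + (11/62)·134 + (10/62)·(-11) = 1565/62
Expected profit = 1565/62 − 9 = 1007/62

1007/62 dollars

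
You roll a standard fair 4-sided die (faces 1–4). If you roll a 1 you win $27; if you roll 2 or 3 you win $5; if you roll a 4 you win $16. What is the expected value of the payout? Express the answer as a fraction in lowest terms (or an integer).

E[payout] = (1/2)·5 + (1/4)·16 + (1/4)·27 = 53/4

53/4 dollars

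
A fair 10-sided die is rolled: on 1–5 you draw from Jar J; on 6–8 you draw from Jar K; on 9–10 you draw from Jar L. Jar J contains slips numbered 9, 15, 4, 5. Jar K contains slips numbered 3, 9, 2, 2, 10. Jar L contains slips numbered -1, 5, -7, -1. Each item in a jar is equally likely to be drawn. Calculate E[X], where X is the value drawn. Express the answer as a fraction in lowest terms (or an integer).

E[X | Jar J] = (9 + 15 + 4 + 5)/4 = 33/4
E[X | Jar K] = (3 + 9 + 2 + 2 + 10)/5 = 26/5
E[X | Jar L] = (-1 + 5 − 7 − 1)/4 = -1
E[X] = (1/2)·33/4 + (3/10)·26/5 + (1/5)·(-1) = 1097/200

1097/200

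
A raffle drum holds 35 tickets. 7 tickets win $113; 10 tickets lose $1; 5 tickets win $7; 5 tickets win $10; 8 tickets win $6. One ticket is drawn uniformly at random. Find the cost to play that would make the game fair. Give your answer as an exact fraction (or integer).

E[payout] = (7/35)·113 + (10/35)·(-1) + (5/35)·7 + (5/35)·10 + (8/35)·6 = 914/35
Fair fee = E[payout] = 914/35

914/35 dollars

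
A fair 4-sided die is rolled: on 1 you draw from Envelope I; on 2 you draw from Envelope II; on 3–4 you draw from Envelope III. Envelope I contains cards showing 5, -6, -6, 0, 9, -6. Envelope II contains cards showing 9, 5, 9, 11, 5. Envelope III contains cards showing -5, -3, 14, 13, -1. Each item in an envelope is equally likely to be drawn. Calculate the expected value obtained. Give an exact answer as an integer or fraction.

43/12

E[X | Envelope I] = (5 − 6 − 6 + 0 + 9 − 6)/6 = -2/3
E[X | Envelope II] = (9 + 5 + 9 + 11 + 5)/5 = 39/5
E[X | Envelope III] = (-5 − 3 + 14 + 13 − 1)/5 = 18/5
E[X] = (1/4)·(-2/3) + (1/4)·39/5 + (1/2)·18/5 = 43/12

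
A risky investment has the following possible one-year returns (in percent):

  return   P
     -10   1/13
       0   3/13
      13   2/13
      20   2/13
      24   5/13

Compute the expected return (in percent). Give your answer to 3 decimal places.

13.538

E[X] = (1/13)·(-10) + (3/13)·0 + (2/13)·13 + (2/13)·20 + (5/13)·24
     = 176/13 ≈ 13.538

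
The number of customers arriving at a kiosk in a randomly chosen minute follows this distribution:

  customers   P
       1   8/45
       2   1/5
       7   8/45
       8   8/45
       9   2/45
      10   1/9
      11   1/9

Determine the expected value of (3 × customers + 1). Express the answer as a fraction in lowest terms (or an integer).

E[3x+1] = (8/45)·4 + (1/5)·7 + (8/45)·22 + (8/45)·25 + (2/45)·28 + (1/9)·31 + (1/9)·34
     = 284/15

284/15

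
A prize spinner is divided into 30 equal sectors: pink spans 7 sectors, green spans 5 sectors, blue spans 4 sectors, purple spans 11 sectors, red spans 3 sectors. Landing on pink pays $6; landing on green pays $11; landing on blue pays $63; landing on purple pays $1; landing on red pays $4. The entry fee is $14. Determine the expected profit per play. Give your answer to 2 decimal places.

E[payout] = (7/30)·6 + (5/30)·11 + (4/30)·63 + (11/30)·1 + (3/30)·4 = 62/5
Expected profit = 62/5 − 14 = -8/5 ≈ -$1.60

-$1.60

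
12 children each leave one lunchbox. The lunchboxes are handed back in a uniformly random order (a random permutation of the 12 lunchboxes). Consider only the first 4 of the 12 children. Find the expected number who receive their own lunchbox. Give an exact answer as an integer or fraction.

Let Xᵢ = 1 if person i gets their own lunchbox. For each i, P(Xᵢ=1) = 1/12.
By linearity of expectation, E[X₁+…+X_4] = 4·(1/12) = 1/3.

1/3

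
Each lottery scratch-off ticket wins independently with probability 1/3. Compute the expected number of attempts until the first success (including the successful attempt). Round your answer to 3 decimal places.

3.000

For a geometric distribution, E[trials] = 1/p = 1/(1/3) = 3.
≈ 3.000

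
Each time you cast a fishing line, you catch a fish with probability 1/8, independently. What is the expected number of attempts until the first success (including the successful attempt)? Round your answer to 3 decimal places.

For a geometric distribution, E[trials] = 1/p = 1/(1/8) = 8.
≈ 8.000

8.000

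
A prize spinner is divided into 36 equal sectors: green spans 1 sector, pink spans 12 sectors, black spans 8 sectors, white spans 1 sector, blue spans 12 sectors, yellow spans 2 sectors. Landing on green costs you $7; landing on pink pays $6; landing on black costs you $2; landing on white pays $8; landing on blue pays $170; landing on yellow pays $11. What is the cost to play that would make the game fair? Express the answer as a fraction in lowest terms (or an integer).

E[payout] = (1/36)·(-7) + (12/36)·6 + (8/36)·(-2) + (1/36)·8 + (12/36)·170 + (2/36)·11 = 2119/36
Fair fee = E[payout] = 2119/36

2119/36 dollars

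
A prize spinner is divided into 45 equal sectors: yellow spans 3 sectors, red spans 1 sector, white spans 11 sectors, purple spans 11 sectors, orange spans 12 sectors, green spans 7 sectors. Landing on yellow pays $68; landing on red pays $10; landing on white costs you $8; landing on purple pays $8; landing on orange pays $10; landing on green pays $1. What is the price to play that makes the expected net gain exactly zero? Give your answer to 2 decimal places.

$7.58

E[payout] = (3/45)·68 + (1/45)·10 + (11/45)·(-8) + (11/45)·8 + (12/45)·10 + (7/45)·1 = 341/45
Fair fee = E[payout] = 341/45 ≈ $7.58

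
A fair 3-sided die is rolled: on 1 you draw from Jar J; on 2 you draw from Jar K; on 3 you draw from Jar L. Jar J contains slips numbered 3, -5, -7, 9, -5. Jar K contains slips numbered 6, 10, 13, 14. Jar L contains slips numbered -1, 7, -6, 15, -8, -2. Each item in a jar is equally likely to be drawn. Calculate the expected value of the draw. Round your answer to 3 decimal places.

3.528

E[X | Jar J] = (3 − 5 − 7 + 9 − 5)/5 = -1
E[X | Jar K] = (6 + 10 + 13 + 14)/4 = 43/4
E[X | Jar L] = (-1 + 7 − 6 + 15 − 8 − 2)/6 = 5/6
E[X] = (1/3)·(-1) + (1/3)·43/4 + (1/3)·5/6 = 127/36 ≈ 3.528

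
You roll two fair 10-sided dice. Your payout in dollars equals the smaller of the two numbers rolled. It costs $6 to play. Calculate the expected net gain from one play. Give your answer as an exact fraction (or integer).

-43/20 dollars

Distribution of the smaller of the two numbers rolled: 1 w.p. 19/100, 2 w.p. 17/100, 3 w.p. 3/20, 4 w.p. 13/100, 5 w.p. 11/100, 6 w.p. 9/100, …
E[payout] = (19/100)·1 + (17/100)·2 + (3/20)·3 + (13/100)·4 + (11/100)·5 + (9/100)·6 + (7/100)·7 + (1/20)·8 + (3/100)·9 + (1/100)·10 = 77/20
Expected profit = 77/20 − 6 = -43/20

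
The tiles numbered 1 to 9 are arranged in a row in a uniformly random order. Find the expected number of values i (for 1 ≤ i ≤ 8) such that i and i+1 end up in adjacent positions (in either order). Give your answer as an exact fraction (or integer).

For each i ∈ {1,…,8}, let Xᵢ = 1 if i and i+1 are adjacent. P(Xᵢ=1) = 2·(9−1)!/9! = 2/9.
By linearity, E[ΣXᵢ] = (8)·(2/9) = 16/9.

16/9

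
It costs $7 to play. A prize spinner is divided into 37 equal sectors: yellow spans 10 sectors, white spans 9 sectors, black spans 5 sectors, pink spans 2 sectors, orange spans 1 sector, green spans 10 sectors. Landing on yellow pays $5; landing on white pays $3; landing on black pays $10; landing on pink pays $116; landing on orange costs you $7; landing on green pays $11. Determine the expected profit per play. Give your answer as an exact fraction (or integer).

203/37 dollars

E[payout] = (10/37)·5 + (9/37)·3 + (5/37)·10 + (2/37)·116 + (1/37)·(-7) + (10/37)·11 = 462/37
Expected profit = 462/37 − 7 = 203/37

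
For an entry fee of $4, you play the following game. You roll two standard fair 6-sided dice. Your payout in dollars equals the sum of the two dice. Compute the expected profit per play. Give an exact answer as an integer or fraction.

$3

Distribution of the sum of the two dice: 2 w.p. 1/36, 3 w.p. 1/18, 4 w.p. 1/12, 5 w.p. 1/9, 6 w.p. 5/36, 7 w.p. 1/6, …
E[payout] = (1/36)·2 + (1/18)·3 + (1/12)·4 + (1/9)·5 + (5/36)·6 + (1/6)·7 + (5/36)·8 + (1/9)·9 + (1/12)·10 + (1/18)·11 + (1/36)·12 = 7
Expected profit = 7 − 4 = 3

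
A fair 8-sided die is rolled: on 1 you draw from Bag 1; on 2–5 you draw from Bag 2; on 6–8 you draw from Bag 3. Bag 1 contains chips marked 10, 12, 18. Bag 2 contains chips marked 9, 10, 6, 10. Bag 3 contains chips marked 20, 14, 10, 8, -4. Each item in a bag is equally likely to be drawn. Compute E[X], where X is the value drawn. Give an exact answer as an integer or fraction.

E[X | Bag 1] = (10 + 12 + 18)/3 = 40/3
E[X | Bag 2] = (9 + 10 + 6 + 10)/4 = 35/4
E[X | Bag 3] = (20 + 14 + 10 + 8 − 4)/5 = 48/5
E[X] = (1/8)·40/3 + (1/2)·35/4 + (3/8)·48/5 = 1157/120

1157/120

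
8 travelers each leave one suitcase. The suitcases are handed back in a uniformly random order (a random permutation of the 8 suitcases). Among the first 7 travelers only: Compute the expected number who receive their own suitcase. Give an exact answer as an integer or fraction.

7/8

Let Xᵢ = 1 if person i gets their own suitcase. For each i, P(Xᵢ=1) = 1/8.
By linearity of expectation, E[X₁+…+X_7] = 7·(1/8) = 7/8.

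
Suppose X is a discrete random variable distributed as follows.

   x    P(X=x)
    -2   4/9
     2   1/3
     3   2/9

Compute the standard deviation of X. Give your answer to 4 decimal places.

E[X] = 4/9, E[X²] = 46/9
Var(X) = E[X²] − (E[X])² = 46/9 − 16/81 = 398/81
SD(X) = √(398/81) ≈ 2.2167

2.2167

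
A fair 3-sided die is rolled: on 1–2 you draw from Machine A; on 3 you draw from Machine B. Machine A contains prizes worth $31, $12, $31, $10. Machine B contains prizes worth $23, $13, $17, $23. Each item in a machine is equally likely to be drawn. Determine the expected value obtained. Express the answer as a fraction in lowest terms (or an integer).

E[X | Machine A] = (31 + 12 + 31 + 10)/4 = 21
E[X | Machine B] = (23 + 13 + 17 + 23)/4 = 19
E[X] = (2/3)·21 + (1/3)·19 = 61/3

61/3 dollars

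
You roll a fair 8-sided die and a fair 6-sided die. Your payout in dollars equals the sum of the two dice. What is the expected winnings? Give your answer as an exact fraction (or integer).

$8

Distribution of the sum of the two dice: 2 w.p. 1/48, 3 w.p. 1/24, 4 w.p. 1/16, 5 w.p. 1/12, 6 w.p. 5/48, 7 w.p. 1/8, …
E[payout] = (1/48)·2 + (1/24)·3 + (1/16)·4 + (1/12)·5 + (5/48)·6 + (1/8)·7 + (1/8)·8 + (1/8)·9 + (5/48)·10 + (1/12)·11 + (1/16)·12 + (1/24)·13 + (1/48)·14 = 8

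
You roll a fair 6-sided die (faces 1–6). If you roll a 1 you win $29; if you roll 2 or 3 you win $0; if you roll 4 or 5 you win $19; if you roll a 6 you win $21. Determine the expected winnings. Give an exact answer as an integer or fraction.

E[payout] = (1/3)·0 + (1/3)·19 + (1/6)·21 + (1/6)·29 = 44/3

44/3 dollars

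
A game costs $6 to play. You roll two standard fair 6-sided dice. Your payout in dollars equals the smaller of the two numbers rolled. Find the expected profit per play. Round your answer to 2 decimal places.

Distribution of the smaller of the two numbers rolled: 1 w.p. 11/36, 2 w.p. 1/4, 3 w.p. 7/36, 4 w.p. 5/36, 5 w.p. 1/12, 6 w.p. 1/36
E[payout] = (11/36)·1 + (1/4)·2 + (7/36)·3 + (5/36)·4 + (1/12)·5 + (1/36)·6 = 91/36
Expected profit = 91/36 − 6 = -125/36 ≈ -$3.47

-$3.47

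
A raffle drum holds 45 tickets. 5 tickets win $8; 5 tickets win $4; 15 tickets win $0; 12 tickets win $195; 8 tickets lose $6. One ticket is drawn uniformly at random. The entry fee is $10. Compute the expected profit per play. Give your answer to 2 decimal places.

$42.27

E[payout] = (5/45)·8 + (5/45)·4 + (15/45)·0 + (12/45)·195 + (8/45)·(-6) = 784/15
Expected profit = 784/15 − 10 = 634/15 ≈ $42.27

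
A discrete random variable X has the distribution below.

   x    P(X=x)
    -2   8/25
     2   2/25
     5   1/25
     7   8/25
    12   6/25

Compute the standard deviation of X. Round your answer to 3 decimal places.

5.424

E[X] = 121/25, E[X²] = 1321/25
Var(X) = E[X²] − (E[X])² = 1321/25 − 14641/625 = 18384/625
SD(X) = √(18384/625) ≈ 5.424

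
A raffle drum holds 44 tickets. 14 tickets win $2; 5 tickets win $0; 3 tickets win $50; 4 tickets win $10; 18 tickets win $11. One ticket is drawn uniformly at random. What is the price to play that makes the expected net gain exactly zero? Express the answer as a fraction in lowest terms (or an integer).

E[payout] = (14/44)·2 + (5/44)·0 + (3/44)·50 + (4/44)·10 + (18/44)·11 = 104/11
Fair fee = E[payout] = 104/11

104/11 dollars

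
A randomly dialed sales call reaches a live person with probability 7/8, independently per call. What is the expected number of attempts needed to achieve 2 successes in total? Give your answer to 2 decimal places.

2.29

By linearity (sum of 2 independent geometric waits), E[trials] = 2/p = 2/(7/8) = 16/7.
≈ 2.29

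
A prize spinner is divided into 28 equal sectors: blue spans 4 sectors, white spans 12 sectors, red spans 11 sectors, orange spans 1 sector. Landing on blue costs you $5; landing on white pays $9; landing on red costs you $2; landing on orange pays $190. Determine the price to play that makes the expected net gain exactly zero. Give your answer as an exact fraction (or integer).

E[payout] = (4/28)·(-5) + (12/28)·9 + (11/28)·(-2) + (1/28)·190 = 64/7
Fair fee = E[payout] = 64/7

64/7 dollars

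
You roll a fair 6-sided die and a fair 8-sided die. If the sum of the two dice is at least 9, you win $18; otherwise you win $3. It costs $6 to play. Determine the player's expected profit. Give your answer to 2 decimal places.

$3.56

E[payout] = (9/16)·3 + (7/16)·18 = 153/16
Expected profit = 153/16 − 6 = 57/16 ≈ $3.56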